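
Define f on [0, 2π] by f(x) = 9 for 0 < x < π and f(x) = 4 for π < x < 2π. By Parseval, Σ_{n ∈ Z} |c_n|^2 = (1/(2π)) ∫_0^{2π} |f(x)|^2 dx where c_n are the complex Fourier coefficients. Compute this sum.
Σ |c_n|^2 = 97/2

Parseval equates the L^2 energy of f (normalised by 1/(2π)) with the ℓ^2 sum of its Fourier coefficients: (1/(2π)) ∫_0^{2π} |f|^2 = Σ |c_n|^2.
Compute the left side: (1/(2π)) [∫_0^π 9^2 dx + ∫_π^{2π} 4^2 dx] = (1/(2π)) · (81π + 16π) = (81 + 16)/2 = 97/2.
So Σ_{n ∈ Z} |c_n|^2 = 97/2.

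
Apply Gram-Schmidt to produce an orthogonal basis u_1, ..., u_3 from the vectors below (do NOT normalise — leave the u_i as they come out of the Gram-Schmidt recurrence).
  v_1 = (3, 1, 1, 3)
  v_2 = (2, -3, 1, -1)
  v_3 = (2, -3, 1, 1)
Orthogonal basis:
  u_1 = (3, 1, 1, 3)
  u_2 = (37/20, -61/20, 19/20, -23/20)
  u_3 = (-8/13, -10/13, -2/13, 12/13)

Apply the Gram-Schmidt recurrence
  u_1 = v_1
  u_i = v_i − Σ_{j<i} ((v_i · u_j) / (u_j · u_j)) · u_j.

Step by step this gives:
  u_1 = (3, 1, 1, 3)
  u_2 = (37/20, -61/20, 19/20, -23/20)
  u_3 = (-8/13, -10/13, -2/13, 12/13)

Orthogonality check:
  u_2 · u_1 = 0 (should be 0)
  u_3 · u_1 = 0 (should be 0)
  u_3 · u_2 = 0 (should be 0)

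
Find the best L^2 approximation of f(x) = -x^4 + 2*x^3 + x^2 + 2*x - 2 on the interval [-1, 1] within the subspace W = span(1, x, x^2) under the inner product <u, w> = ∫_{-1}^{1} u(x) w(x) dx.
g(x) = x^2/7 + 16*x/5 - 67/35

The best approximation g ∈ W is the orthogonal projection of f onto W. Writing g = a_0 + a_1 x + a_2 x^2, the coefficients solve the normal equations G · a = b where
  G_{ij} = <φ_i, φ_j> and b_i = <f, φ_i>, with φ_0 = 1, φ_1 = x, φ_2 = x^2.
G =
  [2, 0, 2/3]
  [0, 2/3, 0]
  [2/3, 0, 2/5],
b = (-56/15, 32/15, -128/105).
Solving gives a_0 = -67/35, a_1 = 16/5, a_2 = 1/7, so
  g(x) = x^2/7 + 16*x/5 - 67/35.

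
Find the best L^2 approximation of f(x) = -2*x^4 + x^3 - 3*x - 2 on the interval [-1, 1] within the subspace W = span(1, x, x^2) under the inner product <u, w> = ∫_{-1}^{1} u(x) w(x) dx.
g(x) = -12*x^2/7 - 12*x/5 - 64/35

The best approximation g ∈ W is the orthogonal projection of f onto W. Writing g = a_0 + a_1 x + a_2 x^2, the coefficients solve the normal equations G · a = b where
  G_{ij} = <φ_i, φ_j> and b_i = <f, φ_i>, with φ_0 = 1, φ_1 = x, φ_2 = x^2.
G =
  [2, 0, 2/3]
  [0, 2/3, 0]
  [2/3, 0, 2/5],
b = (-24/5, -8/5, -40/21).
Solving gives a_0 = -64/35, a_1 = -12/5, a_2 = -12/7, so
  g(x) = -12*x^2/7 - 12*x/5 - 64/35.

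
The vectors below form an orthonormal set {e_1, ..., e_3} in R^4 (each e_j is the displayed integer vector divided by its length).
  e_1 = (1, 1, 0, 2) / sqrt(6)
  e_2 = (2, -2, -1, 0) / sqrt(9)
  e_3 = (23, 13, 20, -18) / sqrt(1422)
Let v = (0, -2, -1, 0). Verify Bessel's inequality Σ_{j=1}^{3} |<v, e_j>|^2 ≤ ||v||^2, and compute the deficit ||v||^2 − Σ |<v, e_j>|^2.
Σ |<v, e_j>|^2 = 1169/237; ||v||^2 = 5; deficit = 16/237

Write each e_j = u_j / sqrt(<u_j, u_j>) where u_j is the displayed integer vector. Then <v, e_j> = <v, u_j> / sqrt(<u_j, u_j>), so |<v, e_j>|^2 = <v, u_j>^2 / <u_j, u_j>.
Coefficients: <v, e_1> = -2/sqrt(6), <v, e_2> = 5/sqrt(9), <v, e_3> = -46/sqrt(1422).
Square and sum: Σ |<v, e_j>|^2 = 1169/237.
Compute ||v||^2 = v·v = 5.
Deficit = 5 − 1169/237 = 16/237 ≥ 0, confirming Bessel's inequality. (The deficit equals ||v − Σ <v,e_j> e_j||^2, the squared distance from v to span{e_j}.)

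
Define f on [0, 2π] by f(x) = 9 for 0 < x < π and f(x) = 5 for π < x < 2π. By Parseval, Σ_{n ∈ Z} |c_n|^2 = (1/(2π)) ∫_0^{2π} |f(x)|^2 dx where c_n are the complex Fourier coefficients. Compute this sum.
Σ |c_n|^2 = 53

Parseval equates the L^2 energy of f (normalised by 1/(2π)) with the ℓ^2 sum of its Fourier coefficients: (1/(2π)) ∫_0^{2π} |f|^2 = Σ |c_n|^2.
Compute the left side: (1/(2π)) [∫_0^π 9^2 dx + ∫_π^{2π} 5^2 dx] = (1/(2π)) · (81π + 25π) = (81 + 25)/2 = 53.
So Σ_{n ∈ Z} |c_n|^2 = 53.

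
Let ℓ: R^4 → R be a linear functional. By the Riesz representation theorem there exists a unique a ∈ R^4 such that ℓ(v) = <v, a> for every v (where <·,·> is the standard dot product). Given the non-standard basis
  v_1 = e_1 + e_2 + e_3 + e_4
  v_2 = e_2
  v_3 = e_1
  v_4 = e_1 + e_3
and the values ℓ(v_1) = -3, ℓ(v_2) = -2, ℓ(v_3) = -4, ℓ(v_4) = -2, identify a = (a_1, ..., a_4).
a = (-4, -2, 2, 1)

Write a = (a_1, ..., a_4) in the standard basis. For each basis vector v_i, ℓ(v_i) = <v_i, a> is a linear equation in the a_j's. Collect the n equations into a matrix system V a = ℓ, where row i of V is v_i (expressed in the standard basis). Since V is invertible (lower-triangular with 1s on the diagonal, up to permutation), solve by back-substitution:
  V =
[[1, 1, 1, 1],
 [0, 1, 0, 0],
 [1, 0, 0, 0],
 [1, 0, 1, 0]]
  V a = (-3, -2, -4, -2)
Solving gives a = (-4, -2, 2, 1).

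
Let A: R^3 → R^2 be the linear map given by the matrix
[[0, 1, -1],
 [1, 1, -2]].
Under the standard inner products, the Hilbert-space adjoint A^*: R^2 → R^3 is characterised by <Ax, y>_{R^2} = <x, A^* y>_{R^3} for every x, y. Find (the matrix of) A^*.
A^* = A^T =
[[0, 1],
 [1, 1],
 [-1, -2]]

For real matrices with standard dot products, the defining identity <Ax, y> = <x, A^* y> gives (Ax)^T y = x^T (A^*) y, i.e. x^T A^T y = x^T (A^*) y. Since this holds for all x, y, we must have A^* = A^T. Therefore
A^* =
[[0, 1],
 [1, 1],
 [-1, -2]].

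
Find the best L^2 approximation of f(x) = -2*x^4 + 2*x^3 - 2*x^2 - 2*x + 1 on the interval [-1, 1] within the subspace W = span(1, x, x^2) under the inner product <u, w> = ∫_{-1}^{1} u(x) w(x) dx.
g(x) = -26*x^2/7 - 4*x/5 + 41/35

The best approximation g ∈ W is the orthogonal projection of f onto W. Writing g = a_0 + a_1 x + a_2 x^2, the coefficients solve the normal equations G · a = b where
  G_{ij} = <φ_i, φ_j> and b_i = <f, φ_i>, with φ_0 = 1, φ_1 = x, φ_2 = x^2.
G =
  [2, 0, 2/3]
  [0, 2/3, 0]
  [2/3, 0, 2/5],
b = (-2/15, -8/15, -74/105).
Solving gives a_0 = 41/35, a_1 = -4/5, a_2 = -26/7, so
  g(x) = -26*x^2/7 - 4*x/5 + 41/35.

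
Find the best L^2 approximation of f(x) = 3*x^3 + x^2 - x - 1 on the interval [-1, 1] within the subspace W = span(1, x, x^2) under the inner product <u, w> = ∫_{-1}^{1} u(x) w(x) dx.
g(x) = x^2 + 4*x/5 - 1

The best approximation g ∈ W is the orthogonal projection of f onto W. Writing g = a_0 + a_1 x + a_2 x^2, the coefficients solve the normal equations G · a = b where
  G_{ij} = <φ_i, φ_j> and b_i = <f, φ_i>, with φ_0 = 1, φ_1 = x, φ_2 = x^2.
G =
  [2, 0, 2/3]
  [0, 2/3, 0]
  [2/3, 0, 2/5],
b = (-4/3, 8/15, -4/15).
Solving gives a_0 = -1, a_1 = 4/5, a_2 = 1, so
  g(x) = x^2 + 4*x/5 - 1.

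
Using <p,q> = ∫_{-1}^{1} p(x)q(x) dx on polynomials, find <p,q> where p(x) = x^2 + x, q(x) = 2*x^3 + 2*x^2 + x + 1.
<p,q> = 44/15

Expand the product: p(x)·q(x) = 2*x^5 + 4*x^4 + 3*x^3 + 2*x^2 + x.
∫_{-1}^{1} of each monomial x^k gives [2/(k+1) if k even, 0 if k odd]. Integrating term-by-term (or equivalently evaluating the antiderivative F(x) = x^6/3 + 4*x^5/5 + 3*x^4/4 + 2*x^3/3 + x^2/2 at the endpoints):
  F(1) − F(−1) = 61/20 − (7/60) = 44/15.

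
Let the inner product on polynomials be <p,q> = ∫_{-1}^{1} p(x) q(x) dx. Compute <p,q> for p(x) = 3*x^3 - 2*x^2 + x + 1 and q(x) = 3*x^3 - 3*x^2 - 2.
<p,q> = 298/105

Expand the product: p(x)·q(x) = 9*x^6 - 15*x^5 + 9*x^4 - 6*x^3 + x^2 - 2*x - 2.
∫_{-1}^{1} of each monomial x^k gives [2/(k+1) if k even, 0 if k odd]. Integrating term-by-term (or equivalently evaluating the antiderivative F(x) = 9*x^7/7 - 5*x^6/2 + 9*x^5/5 - 3*x^4/2 + x^3/3 - x^2 - 2*x at the endpoints):
  F(1) − F(−1) = -376/105 − (-674/105) = 298/105.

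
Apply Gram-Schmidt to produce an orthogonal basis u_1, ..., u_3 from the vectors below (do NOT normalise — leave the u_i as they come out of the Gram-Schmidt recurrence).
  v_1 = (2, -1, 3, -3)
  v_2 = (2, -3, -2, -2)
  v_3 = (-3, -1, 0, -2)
Orthogonal basis:
  u_1 = (2, -1, 3, -3)
  u_2 = (32/23, -62/23, -67/23, -25/23)
  u_3 = (-681/217, -6/7, -5/217, -397/217)

Apply the Gram-Schmidt recurrence
  u_1 = v_1
  u_i = v_i − Σ_{j<i} ((v_i · u_j) / (u_j · u_j)) · u_j.

Step by step this gives:
  u_1 = (2, -1, 3, -3)
  u_2 = (32/23, -62/23, -67/23, -25/23)
  u_3 = (-681/217, -6/7, -5/217, -397/217)

Orthogonality check:
  u_2 · u_1 = 0 (should be 0)
  u_3 · u_1 = 0 (should be 0)
  u_3 · u_2 = 0 (should be 0)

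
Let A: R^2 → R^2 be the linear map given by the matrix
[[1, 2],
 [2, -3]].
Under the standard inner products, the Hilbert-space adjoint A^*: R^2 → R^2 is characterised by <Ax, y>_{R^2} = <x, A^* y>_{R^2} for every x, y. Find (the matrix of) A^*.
A^* = A^T =
[[1, 2],
 [2, -3]]

For real matrices with standard dot products, the defining identity <Ax, y> = <x, A^* y> gives (Ax)^T y = x^T (A^*) y, i.e. x^T A^T y = x^T (A^*) y. Since this holds for all x, y, we must have A^* = A^T. Therefore
A^* =
[[1, 2],
 [2, -3]].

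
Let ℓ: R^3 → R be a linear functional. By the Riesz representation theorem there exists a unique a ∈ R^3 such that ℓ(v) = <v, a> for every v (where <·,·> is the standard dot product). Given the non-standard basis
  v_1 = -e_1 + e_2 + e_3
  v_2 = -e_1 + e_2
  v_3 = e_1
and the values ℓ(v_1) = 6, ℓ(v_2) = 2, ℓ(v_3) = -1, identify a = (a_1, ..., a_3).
a = (-1, 1, 4)

Write a = (a_1, ..., a_3) in the standard basis. For each basis vector v_i, ℓ(v_i) = <v_i, a> is a linear equation in the a_j's. Collect the n equations into a matrix system V a = ℓ, where row i of V is v_i (expressed in the standard basis). Since V is invertible (lower-triangular with 1s on the diagonal, up to permutation), solve by back-substitution:
  V =
[[-1, 1, 1],
 [-1, 1, 0],
 [1, 0, 0]]
  V a = (6, 2, -1)
Solving gives a = (-1, 1, 4).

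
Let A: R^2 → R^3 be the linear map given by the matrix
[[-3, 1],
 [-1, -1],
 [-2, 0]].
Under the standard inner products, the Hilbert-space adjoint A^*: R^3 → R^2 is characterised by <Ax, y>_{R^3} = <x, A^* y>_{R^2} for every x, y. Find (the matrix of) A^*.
A^* = A^T =
[[-3, -1, -2],
 [1, -1, 0]]

For real matrices with standard dot products, the defining identity <Ax, y> = <x, A^* y> gives (Ax)^T y = x^T (A^*) y, i.e. x^T A^T y = x^T (A^*) y. Since this holds for all x, y, we must have A^* = A^T. Therefore
A^* =
[[-3, -1, -2],
 [1, -1, 0]].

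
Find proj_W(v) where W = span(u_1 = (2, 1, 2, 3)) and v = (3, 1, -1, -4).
proj_W(v) = (-7/9, -7/18, -7/9, -7/6)

Set up U = [u_1 | ... | u_1] ∈ R^(4×1). The projector onto W = col(U) is P = U (U^T U)^(-1) U^T.
Compute U^T U =
  [18],
and U^T v = (-7).
Solve U^T U · c = U^T v for the coefficients: c = (-7/18). The projection is proj_W(v) = U c.
Check: (v - proj_W(v)) · u_1 = 0  (should be 0).
Result: proj_W(v) = (-7/9, -7/18, -7/9, -7/6).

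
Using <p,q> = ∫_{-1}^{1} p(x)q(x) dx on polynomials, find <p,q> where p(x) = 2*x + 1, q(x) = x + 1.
<p,q> = 10/3

Expand the product: p(x)·q(x) = 2*x^2 + 3*x + 1.
∫_{-1}^{1} of each monomial x^k gives [2/(k+1) if k even, 0 if k odd]. Integrating term-by-term (or equivalently evaluating the antiderivative F(x) = 2*x^3/3 + 3*x^2/2 + x at the endpoints):
  F(1) − F(−1) = 19/6 − (-1/6) = 10/3.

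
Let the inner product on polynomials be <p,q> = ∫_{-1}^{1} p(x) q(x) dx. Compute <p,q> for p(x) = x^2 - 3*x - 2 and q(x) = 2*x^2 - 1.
<p,q> = 22/15

Expand the product: p(x)·q(x) = 2*x^4 - 6*x^3 - 5*x^2 + 3*x + 2.
∫_{-1}^{1} of each monomial x^k gives [2/(k+1) if k even, 0 if k odd]. Integrating term-by-term (or equivalently evaluating the antiderivative F(x) = 2*x^5/5 - 3*x^4/2 - 5*x^3/3 + 3*x^2/2 + 2*x at the endpoints):
  F(1) − F(−1) = 11/15 − (-11/15) = 22/15.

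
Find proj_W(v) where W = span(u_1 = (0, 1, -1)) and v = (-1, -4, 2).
proj_W(v) = (0, -3, 3)

Set up U = [u_1 | ... | u_1] ∈ R^(3×1). The projector onto W = col(U) is P = U (U^T U)^(-1) U^T.
Compute U^T U =
  [2],
and U^T v = (-6).
Solve U^T U · c = U^T v for the coefficients: c = (-3). The projection is proj_W(v) = U c.
Check: (v - proj_W(v)) · u_1 = 0  (should be 0).
Result: proj_W(v) = (0, -3, 3).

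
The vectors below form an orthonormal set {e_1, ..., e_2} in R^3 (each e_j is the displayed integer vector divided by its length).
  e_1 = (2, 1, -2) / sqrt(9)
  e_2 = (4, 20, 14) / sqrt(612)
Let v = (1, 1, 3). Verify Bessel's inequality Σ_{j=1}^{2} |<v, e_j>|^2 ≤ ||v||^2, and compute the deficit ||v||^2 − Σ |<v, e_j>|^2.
Σ |<v, e_j>|^2 = 138/17; ||v||^2 = 11; deficit = 49/17

Write each e_j = u_j / sqrt(<u_j, u_j>) where u_j is the displayed integer vector. Then <v, e_j> = <v, u_j> / sqrt(<u_j, u_j>), so |<v, e_j>|^2 = <v, u_j>^2 / <u_j, u_j>.
Coefficients: <v, e_1> = -3/sqrt(9), <v, e_2> = 66/sqrt(612).
Square and sum: Σ |<v, e_j>|^2 = 138/17.
Compute ||v||^2 = v·v = 11.
Deficit = 11 − 138/17 = 49/17 ≥ 0, confirming Bessel's inequality. (The deficit equals ||v − Σ <v,e_j> e_j||^2, the squared distance from v to span{e_j}.)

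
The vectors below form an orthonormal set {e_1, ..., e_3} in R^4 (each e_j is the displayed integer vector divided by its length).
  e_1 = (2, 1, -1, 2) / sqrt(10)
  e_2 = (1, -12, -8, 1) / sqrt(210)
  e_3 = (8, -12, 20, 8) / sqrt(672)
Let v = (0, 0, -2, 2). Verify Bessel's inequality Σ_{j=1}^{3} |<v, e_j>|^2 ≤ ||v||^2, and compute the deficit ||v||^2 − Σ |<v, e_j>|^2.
Σ |<v, e_j>|^2 = 6; ||v||^2 = 8; deficit = 2

Write each e_j = u_j / sqrt(<u_j, u_j>) where u_j is the displayed integer vector. Then <v, e_j> = <v, u_j> / sqrt(<u_j, u_j>), so |<v, e_j>|^2 = <v, u_j>^2 / <u_j, u_j>.
Coefficients: <v, e_1> = 6/sqrt(10), <v, e_2> = 18/sqrt(210), <v, e_3> = -24/sqrt(672).
Square and sum: Σ |<v, e_j>|^2 = 6.
Compute ||v||^2 = v·v = 8.
Deficit = 8 − 6 = 2 ≥ 0, confirming Bessel's inequality. (The deficit equals ||v − Σ <v,e_j> e_j||^2, the squared distance from v to span{e_j}.)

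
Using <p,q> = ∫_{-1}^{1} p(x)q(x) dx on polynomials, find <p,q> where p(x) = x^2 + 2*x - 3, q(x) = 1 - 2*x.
<p,q> = -8

Expand the product: p(x)·q(x) = -2*x^3 - 3*x^2 + 8*x - 3.
∫_{-1}^{1} of each monomial x^k gives [2/(k+1) if k even, 0 if k odd]. Integrating term-by-term (or equivalently evaluating the antiderivative F(x) = -x^4/2 - x^3 + 4*x^2 - 3*x at the endpoints):
  F(1) − F(−1) = -1/2 − (15/2) = -8.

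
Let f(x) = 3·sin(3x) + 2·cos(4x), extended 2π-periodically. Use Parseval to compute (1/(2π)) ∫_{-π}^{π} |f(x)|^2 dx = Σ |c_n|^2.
Σ |c_n|^2 = 13/2

Expand |f|^2 and use orthogonality of {sin(nx), cos(mx)} on [-π, π]:
  ∫_{-π}^{π} sin(nx)^2 dx = π, ∫ cos(mx)^2 dx = π, and cross terms integrate to 0.
So ∫_{-π}^{π} f(x)^2 dx = 3^2 · π + 2^2 · π = (9 + 4)π.
Divide by 2π: (9 + 4)/2 = 13/2.
By Parseval, this equals Σ |c_n|^2.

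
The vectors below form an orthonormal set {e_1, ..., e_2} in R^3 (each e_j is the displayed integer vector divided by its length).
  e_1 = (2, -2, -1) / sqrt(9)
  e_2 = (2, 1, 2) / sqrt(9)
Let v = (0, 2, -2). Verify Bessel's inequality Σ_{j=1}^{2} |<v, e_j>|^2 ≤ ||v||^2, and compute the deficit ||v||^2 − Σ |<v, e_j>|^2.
Σ |<v, e_j>|^2 = 8/9; ||v||^2 = 8; deficit = 64/9

Write each e_j = u_j / sqrt(<u_j, u_j>) where u_j is the displayed integer vector. Then <v, e_j> = <v, u_j> / sqrt(<u_j, u_j>), so |<v, e_j>|^2 = <v, u_j>^2 / <u_j, u_j>.
Coefficients: <v, e_1> = -2/sqrt(9), <v, e_2> = -2/sqrt(9).
Square and sum: Σ |<v, e_j>|^2 = 8/9.
Compute ||v||^2 = v·v = 8.
Deficit = 8 − 8/9 = 64/9 ≥ 0, confirming Bessel's inequality. (The deficit equals ||v − Σ <v,e_j> e_j||^2, the squared distance from v to span{e_j}.)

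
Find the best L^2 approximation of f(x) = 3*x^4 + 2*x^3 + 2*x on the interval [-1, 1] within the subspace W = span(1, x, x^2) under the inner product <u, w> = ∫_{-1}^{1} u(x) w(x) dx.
g(x) = 18*x^2/7 + 16*x/5 - 9/35

The best approximation g ∈ W is the orthogonal projection of f onto W. Writing g = a_0 + a_1 x + a_2 x^2, the coefficients solve the normal equations G · a = b where
  G_{ij} = <φ_i, φ_j> and b_i = <f, φ_i>, with φ_0 = 1, φ_1 = x, φ_2 = x^2.
G =
  [2, 0, 2/3]
  [0, 2/3, 0]
  [2/3, 0, 2/5],
b = (6/5, 32/15, 6/7).
Solving gives a_0 = -9/35, a_1 = 16/5, a_2 = 18/7, so
  g(x) = 18*x^2/7 + 16*x/5 - 9/35.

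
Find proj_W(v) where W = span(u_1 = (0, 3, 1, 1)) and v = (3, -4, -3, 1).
proj_W(v) = (0, -42/11, -14/11, -14/11)

Set up U = [u_1 | ... | u_1] ∈ R^(4×1). The projector onto W = col(U) is P = U (U^T U)^(-1) U^T.
Compute U^T U =
  [11],
and U^T v = (-14).
Solve U^T U · c = U^T v for the coefficients: c = (-14/11). The projection is proj_W(v) = U c.
Check: (v - proj_W(v)) · u_1 = 0  (should be 0).
Result: proj_W(v) = (0, -42/11, -14/11, -14/11).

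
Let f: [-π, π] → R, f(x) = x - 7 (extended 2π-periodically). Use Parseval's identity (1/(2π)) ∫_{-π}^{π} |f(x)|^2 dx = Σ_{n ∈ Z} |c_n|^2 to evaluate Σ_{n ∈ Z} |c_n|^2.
Σ |c_n|^2 = π^2/3 + 49

Expand and integrate term by term over [-π, π]:
  ∫ (x)^2 dx = 1·(2π^3/3); ∫ 2·1·(-7)·x dx = 0 (odd integrand); ∫ (-7)^2 dx = 49·2π.
So (1/(2π)) ∫_{-π}^{π} (x - 7)^2 dx = 1π^2/3 + 49 = π^2/3 + 49.
Parseval ⇒ Σ |c_n|^2 = π^2/3 + 49.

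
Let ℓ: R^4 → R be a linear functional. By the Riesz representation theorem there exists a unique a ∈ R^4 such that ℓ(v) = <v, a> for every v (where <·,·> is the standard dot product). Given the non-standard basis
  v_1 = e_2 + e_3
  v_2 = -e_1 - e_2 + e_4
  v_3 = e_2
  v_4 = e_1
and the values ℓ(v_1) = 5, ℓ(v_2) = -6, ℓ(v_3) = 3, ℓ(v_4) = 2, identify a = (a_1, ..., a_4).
a = (2, 3, 2, -1)

Write a = (a_1, ..., a_4) in the standard basis. For each basis vector v_i, ℓ(v_i) = <v_i, a> is a linear equation in the a_j's. Collect the n equations into a matrix system V a = ℓ, where row i of V is v_i (expressed in the standard basis). Since V is invertible (lower-triangular with 1s on the diagonal, up to permutation), solve by back-substitution:
  V =
[[0, 1, 1, 0],
 [-1, -1, 0, 1],
 [0, 1, 0, 0],
 [1, 0, 0, 0]]
  V a = (5, -6, 3, 2)
Solving gives a = (2, 3, 2, -1).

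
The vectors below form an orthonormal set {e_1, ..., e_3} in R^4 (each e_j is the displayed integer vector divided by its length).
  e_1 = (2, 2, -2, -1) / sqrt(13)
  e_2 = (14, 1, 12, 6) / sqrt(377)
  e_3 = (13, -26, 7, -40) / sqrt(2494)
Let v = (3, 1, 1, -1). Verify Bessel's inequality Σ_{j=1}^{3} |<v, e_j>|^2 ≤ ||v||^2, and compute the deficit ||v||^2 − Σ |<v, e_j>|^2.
Σ |<v, e_j>|^2 = 498/43; ||v||^2 = 12; deficit = 18/43

Write each e_j = u_j / sqrt(<u_j, u_j>) where u_j is the displayed integer vector. Then <v, e_j> = <v, u_j> / sqrt(<u_j, u_j>), so |<v, e_j>|^2 = <v, u_j>^2 / <u_j, u_j>.
Coefficients: <v, e_1> = 7/sqrt(13), <v, e_2> = 49/sqrt(377), <v, e_3> = 60/sqrt(2494).
Square and sum: Σ |<v, e_j>|^2 = 498/43.
Compute ||v||^2 = v·v = 12.
Deficit = 12 − 498/43 = 18/43 ≥ 0, confirming Bessel's inequality. (The deficit equals ||v − Σ <v,e_j> e_j||^2, the squared distance from v to span{e_j}.)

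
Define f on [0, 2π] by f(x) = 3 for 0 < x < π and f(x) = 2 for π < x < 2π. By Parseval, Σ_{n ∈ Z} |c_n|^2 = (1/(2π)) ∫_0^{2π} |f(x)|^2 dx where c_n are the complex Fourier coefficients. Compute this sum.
Σ |c_n|^2 = 13/2

Parseval equates the L^2 energy of f (normalised by 1/(2π)) with the ℓ^2 sum of its Fourier coefficients: (1/(2π)) ∫_0^{2π} |f|^2 = Σ |c_n|^2.
Compute the left side: (1/(2π)) [∫_0^π 3^2 dx + ∫_π^{2π} 2^2 dx] = (1/(2π)) · (9π + 4π) = (9 + 4)/2 = 13/2.
So Σ_{n ∈ Z} |c_n|^2 = 13/2.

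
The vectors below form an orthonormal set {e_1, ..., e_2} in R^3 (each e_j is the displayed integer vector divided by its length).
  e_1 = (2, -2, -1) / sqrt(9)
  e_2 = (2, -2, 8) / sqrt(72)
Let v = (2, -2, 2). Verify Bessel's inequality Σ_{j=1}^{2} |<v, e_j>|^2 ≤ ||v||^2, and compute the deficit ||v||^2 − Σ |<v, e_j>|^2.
Σ |<v, e_j>|^2 = 12; ||v||^2 = 12; deficit = 0

Write each e_j = u_j / sqrt(<u_j, u_j>) where u_j is the displayed integer vector. Then <v, e_j> = <v, u_j> / sqrt(<u_j, u_j>), so |<v, e_j>|^2 = <v, u_j>^2 / <u_j, u_j>.
Coefficients: <v, e_1> = 6/sqrt(9), <v, e_2> = 24/sqrt(72).
Square and sum: Σ |<v, e_j>|^2 = 12.
Compute ||v||^2 = v·v = 12.
Deficit = 12 − 12 = 0 ≥ 0, confirming Bessel's inequality. (The deficit equals ||v − Σ <v,e_j> e_j||^2, the squared distance from v to span{e_j}.)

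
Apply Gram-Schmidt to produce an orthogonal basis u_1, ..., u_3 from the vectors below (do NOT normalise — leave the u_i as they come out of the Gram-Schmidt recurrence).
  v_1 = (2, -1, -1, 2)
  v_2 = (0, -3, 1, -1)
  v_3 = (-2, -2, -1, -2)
Orthogonal basis:
  u_1 = (2, -1, -1, 2)
  u_2 = (0, -3, 1, -1)
  u_3 = (-1, -13/22, -47/22, -4/11)

Apply the Gram-Schmidt recurrence
  u_1 = v_1
  u_i = v_i − Σ_{j<i} ((v_i · u_j) / (u_j · u_j)) · u_j.

Step by step this gives:
  u_1 = (2, -1, -1, 2)
  u_2 = (0, -3, 1, -1)
  u_3 = (-1, -13/22, -47/22, -4/11)

Orthogonality check:
  u_2 · u_1 = 0 (should be 0)
  u_3 · u_1 = 0 (should be 0)
  u_3 · u_2 = 0 (should be 0)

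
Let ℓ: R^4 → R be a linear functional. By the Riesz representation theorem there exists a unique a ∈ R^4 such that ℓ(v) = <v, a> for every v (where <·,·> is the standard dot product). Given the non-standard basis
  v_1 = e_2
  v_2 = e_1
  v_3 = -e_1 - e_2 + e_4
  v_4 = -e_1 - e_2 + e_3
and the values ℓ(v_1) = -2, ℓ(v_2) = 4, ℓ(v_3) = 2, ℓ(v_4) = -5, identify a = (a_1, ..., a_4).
a = (4, -2, -3, 4)

Write a = (a_1, ..., a_4) in the standard basis. For each basis vector v_i, ℓ(v_i) = <v_i, a> is a linear equation in the a_j's. Collect the n equations into a matrix system V a = ℓ, where row i of V is v_i (expressed in the standard basis). Since V is invertible (lower-triangular with 1s on the diagonal, up to permutation), solve by back-substitution:
  V =
[[0, 1, 0, 0],
 [1, 0, 0, 0],
 [-1, -1, 0, 1],
 [-1, -1, 1, 0]]
  V a = (-2, 4, 2, -5)
Solving gives a = (4, -2, -3, 4).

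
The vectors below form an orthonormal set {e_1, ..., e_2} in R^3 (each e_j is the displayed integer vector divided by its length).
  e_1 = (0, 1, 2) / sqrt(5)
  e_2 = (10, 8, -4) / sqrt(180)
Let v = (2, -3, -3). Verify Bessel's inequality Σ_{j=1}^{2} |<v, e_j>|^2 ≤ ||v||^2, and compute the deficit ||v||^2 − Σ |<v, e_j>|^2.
Σ |<v, e_j>|^2 = 149/9; ||v||^2 = 22; deficit = 49/9

Write each e_j = u_j / sqrt(<u_j, u_j>) where u_j is the displayed integer vector. Then <v, e_j> = <v, u_j> / sqrt(<u_j, u_j>), so |<v, e_j>|^2 = <v, u_j>^2 / <u_j, u_j>.
Coefficients: <v, e_1> = -9/sqrt(5), <v, e_2> = 8/sqrt(180).
Square and sum: Σ |<v, e_j>|^2 = 149/9.
Compute ||v||^2 = v·v = 22.
Deficit = 22 − 149/9 = 49/9 ≥ 0, confirming Bessel's inequality. (The deficit equals ||v − Σ <v,e_j> e_j||^2, the squared distance from v to span{e_j}.)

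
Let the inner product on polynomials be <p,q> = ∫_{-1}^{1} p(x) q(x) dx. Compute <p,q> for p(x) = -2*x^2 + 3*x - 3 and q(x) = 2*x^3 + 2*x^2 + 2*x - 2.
<p,q> = 232/15

Expand the product: p(x)·q(x) = -4*x^5 + 2*x^4 - 4*x^3 + 4*x^2 - 12*x + 6.
∫_{-1}^{1} of each monomial x^k gives [2/(k+1) if k even, 0 if k odd]. Integrating term-by-term (or equivalently evaluating the antiderivative F(x) = -2*x^6/3 + 2*x^5/5 - x^4 + 4*x^3/3 - 6*x^2 + 6*x at the endpoints):
  F(1) − F(−1) = 1/15 − (-77/5) = 232/15.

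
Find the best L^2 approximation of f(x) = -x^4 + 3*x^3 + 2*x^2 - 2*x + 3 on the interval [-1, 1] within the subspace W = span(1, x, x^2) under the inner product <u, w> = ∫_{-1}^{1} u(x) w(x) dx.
g(x) = 8*x^2/7 - x/5 + 108/35

The best approximation g ∈ W is the orthogonal projection of f onto W. Writing g = a_0 + a_1 x + a_2 x^2, the coefficients solve the normal equations G · a = b where
  G_{ij} = <φ_i, φ_j> and b_i = <f, φ_i>, with φ_0 = 1, φ_1 = x, φ_2 = x^2.
G =
  [2, 0, 2/3]
  [0, 2/3, 0]
  [2/3, 0, 2/5],
b = (104/15, -2/15, 88/35).
Solving gives a_0 = 108/35, a_1 = -1/5, a_2 = 8/7, so
  g(x) = 8*x^2/7 - x/5 + 108/35.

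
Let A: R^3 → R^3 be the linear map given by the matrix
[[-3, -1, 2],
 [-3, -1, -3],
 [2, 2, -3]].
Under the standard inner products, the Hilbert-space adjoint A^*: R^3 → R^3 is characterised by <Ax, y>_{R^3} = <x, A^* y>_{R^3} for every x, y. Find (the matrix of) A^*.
A^* = A^T =
[[-3, -3, 2],
 [-1, -1, 2],
 [2, -3, -3]]

For real matrices with standard dot products, the defining identity <Ax, y> = <x, A^* y> gives (Ax)^T y = x^T (A^*) y, i.e. x^T A^T y = x^T (A^*) y. Since this holds for all x, y, we must have A^* = A^T. Therefore
A^* =
[[-3, -3, 2],
 [-1, -1, 2],
 [2, -3, -3]].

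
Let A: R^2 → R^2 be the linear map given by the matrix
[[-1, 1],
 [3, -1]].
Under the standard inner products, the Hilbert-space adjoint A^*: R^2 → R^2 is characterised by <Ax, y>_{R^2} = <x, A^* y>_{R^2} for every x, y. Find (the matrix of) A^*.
A^* = A^T =
[[-1, 3],
 [1, -1]]

For real matrices with standard dot products, the defining identity <Ax, y> = <x, A^* y> gives (Ax)^T y = x^T (A^*) y, i.e. x^T A^T y = x^T (A^*) y. Since this holds for all x, y, we must have A^* = A^T. Therefore
A^* =
[[-1, 3],
 [1, -1]].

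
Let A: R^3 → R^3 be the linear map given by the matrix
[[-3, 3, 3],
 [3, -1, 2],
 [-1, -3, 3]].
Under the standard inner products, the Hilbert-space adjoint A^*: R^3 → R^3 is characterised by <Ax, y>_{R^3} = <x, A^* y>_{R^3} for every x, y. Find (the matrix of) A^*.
A^* = A^T =
[[-3, 3, -1],
 [3, -1, -3],
 [3, 2, 3]]

For real matrices with standard dot products, the defining identity <Ax, y> = <x, A^* y> gives (Ax)^T y = x^T (A^*) y, i.e. x^T A^T y = x^T (A^*) y. Since this holds for all x, y, we must have A^* = A^T. Therefore
A^* =
[[-3, 3, -1],
 [3, -1, -3],
 [3, 2, 3]].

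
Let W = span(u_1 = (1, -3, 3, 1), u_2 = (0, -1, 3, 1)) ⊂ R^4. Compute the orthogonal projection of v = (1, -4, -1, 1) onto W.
proj_W(v) = (95/51, -182/51, -8/17, -8/51)

Set up U = [u_1 | ... | u_2] ∈ R^(4×2). The projector onto W = col(U) is P = U (U^T U)^(-1) U^T.
Compute U^T U =
  [20, 13]
  [13, 11],
and U^T v = (11, 2).
Solve U^T U · c = U^T v for the coefficients: c = (95/51, -103/51). The projection is proj_W(v) = U c.
Check: (v - proj_W(v)) · u_1 = 0  (should be 0).
Check: (v - proj_W(v)) · u_2 = 0  (should be 0).
Result: proj_W(v) = (95/51, -182/51, -8/17, -8/51).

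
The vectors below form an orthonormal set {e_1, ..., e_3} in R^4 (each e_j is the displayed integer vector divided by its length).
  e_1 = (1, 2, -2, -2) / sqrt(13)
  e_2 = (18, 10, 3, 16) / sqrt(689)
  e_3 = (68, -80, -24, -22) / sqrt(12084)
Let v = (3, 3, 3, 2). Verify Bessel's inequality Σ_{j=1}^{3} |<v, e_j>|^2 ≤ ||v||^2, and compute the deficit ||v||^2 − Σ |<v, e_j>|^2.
Σ |<v, e_j>|^2 = 74/3; ||v||^2 = 31; deficit = 19/3

Write each e_j = u_j / sqrt(<u_j, u_j>) where u_j is the displayed integer vector. Then <v, e_j> = <v, u_j> / sqrt(<u_j, u_j>), so |<v, e_j>|^2 = <v, u_j>^2 / <u_j, u_j>.
Coefficients: <v, e_1> = -1/sqrt(13), <v, e_2> = 125/sqrt(689), <v, e_3> = -152/sqrt(12084).
Square and sum: Σ |<v, e_j>|^2 = 74/3.
Compute ||v||^2 = v·v = 31.
Deficit = 31 − 74/3 = 19/3 ≥ 0, confirming Bessel's inequality. (The deficit equals ||v − Σ <v,e_j> e_j||^2, the squared distance from v to span{e_j}.)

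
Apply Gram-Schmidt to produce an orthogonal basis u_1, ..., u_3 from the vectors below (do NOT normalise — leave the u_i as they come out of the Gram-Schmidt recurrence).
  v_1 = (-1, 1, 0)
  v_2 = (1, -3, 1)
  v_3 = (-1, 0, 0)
Orthogonal basis:
  u_1 = (-1, 1, 0)
  u_2 = (-1, -1, 1)
  u_3 = (-1/6, -1/6, -1/3)

Apply the Gram-Schmidt recurrence
  u_1 = v_1
  u_i = v_i − Σ_{j<i} ((v_i · u_j) / (u_j · u_j)) · u_j.

Step by step this gives:
  u_1 = (-1, 1, 0)
  u_2 = (-1, -1, 1)
  u_3 = (-1/6, -1/6, -1/3)

Orthogonality check:
  u_2 · u_1 = 0 (should be 0)
  u_3 · u_1 = 0 (should be 0)
  u_3 · u_2 = 0 (should be 0)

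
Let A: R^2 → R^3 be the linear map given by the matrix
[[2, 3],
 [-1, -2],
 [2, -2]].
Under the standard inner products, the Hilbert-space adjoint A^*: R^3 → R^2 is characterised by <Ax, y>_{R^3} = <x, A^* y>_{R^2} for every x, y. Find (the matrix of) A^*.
A^* = A^T =
[[2, -1, 2],
 [3, -2, -2]]

For real matrices with standard dot products, the defining identity <Ax, y> = <x, A^* y> gives (Ax)^T y = x^T (A^*) y, i.e. x^T A^T y = x^T (A^*) y. Since this holds for all x, y, we must have A^* = A^T. Therefore
A^* =
[[2, -1, 2],
 [3, -2, -2]].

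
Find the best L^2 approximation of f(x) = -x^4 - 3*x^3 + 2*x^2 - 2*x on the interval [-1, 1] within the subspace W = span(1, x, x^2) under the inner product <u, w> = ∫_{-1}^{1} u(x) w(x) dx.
g(x) = 8*x^2/7 - 19*x/5 + 3/35

The best approximation g ∈ W is the orthogonal projection of f onto W. Writing g = a_0 + a_1 x + a_2 x^2, the coefficients solve the normal equations G · a = b where
  G_{ij} = <φ_i, φ_j> and b_i = <f, φ_i>, with φ_0 = 1, φ_1 = x, φ_2 = x^2.
G =
  [2, 0, 2/3]
  [0, 2/3, 0]
  [2/3, 0, 2/5],
b = (14/15, -38/15, 18/35).
Solving gives a_0 = 3/35, a_1 = -19/5, a_2 = 8/7, so
  g(x) = 8*x^2/7 - 19*x/5 + 3/35.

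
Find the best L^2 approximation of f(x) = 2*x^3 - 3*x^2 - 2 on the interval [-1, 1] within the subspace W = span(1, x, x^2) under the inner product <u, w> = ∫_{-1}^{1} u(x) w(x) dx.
g(x) = -3*x^2 + 6*x/5 - 2

The best approximation g ∈ W is the orthogonal projection of f onto W. Writing g = a_0 + a_1 x + a_2 x^2, the coefficients solve the normal equations G · a = b where
  G_{ij} = <φ_i, φ_j> and b_i = <f, φ_i>, with φ_0 = 1, φ_1 = x, φ_2 = x^2.
G =
  [2, 0, 2/3]
  [0, 2/3, 0]
  [2/3, 0, 2/5],
b = (-6, 4/5, -38/15).
Solving gives a_0 = -2, a_1 = 6/5, a_2 = -3, so
  g(x) = -3*x^2 + 6*x/5 - 2.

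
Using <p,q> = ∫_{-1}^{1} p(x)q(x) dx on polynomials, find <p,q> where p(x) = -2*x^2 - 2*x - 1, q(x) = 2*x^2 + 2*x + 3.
<p,q> = -78/5

Expand the product: p(x)·q(x) = -4*x^4 - 8*x^3 - 12*x^2 - 8*x - 3.
∫_{-1}^{1} of each monomial x^k gives [2/(k+1) if k even, 0 if k odd]. Integrating term-by-term (or equivalently evaluating the antiderivative F(x) = -4*x^5/5 - 2*x^4 - 4*x^3 - 4*x^2 - 3*x at the endpoints):
  F(1) − F(−1) = -69/5 − (9/5) = -78/5.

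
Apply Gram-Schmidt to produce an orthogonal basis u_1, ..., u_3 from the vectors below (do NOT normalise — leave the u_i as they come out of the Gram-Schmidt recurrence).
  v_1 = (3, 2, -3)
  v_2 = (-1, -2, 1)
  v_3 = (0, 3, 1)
Orthogonal basis:
  u_1 = (3, 2, -3)
  u_2 = (4/11, -12/11, -4/11)
  u_3 = (1/2, 0, 1/2)

Apply the Gram-Schmidt recurrence
  u_1 = v_1
  u_i = v_i − Σ_{j<i} ((v_i · u_j) / (u_j · u_j)) · u_j.

Step by step this gives:
  u_1 = (3, 2, -3)
  u_2 = (4/11, -12/11, -4/11)
  u_3 = (1/2, 0, 1/2)

Orthogonality check:
  u_2 · u_1 = 0 (should be 0)
  u_3 · u_1 = 0 (should be 0)
  u_3 · u_2 = 0 (should be 0)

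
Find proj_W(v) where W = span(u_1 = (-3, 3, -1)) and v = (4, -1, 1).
proj_W(v) = (48/19, -48/19, 16/19)

Set up U = [u_1 | ... | u_1] ∈ R^(3×1). The projector onto W = col(U) is P = U (U^T U)^(-1) U^T.
Compute U^T U =
  [19],
and U^T v = (-16).
Solve U^T U · c = U^T v for the coefficients: c = (-16/19). The projection is proj_W(v) = U c.
Check: (v - proj_W(v)) · u_1 = 0  (should be 0).
Result: proj_W(v) = (48/19, -48/19, 16/19).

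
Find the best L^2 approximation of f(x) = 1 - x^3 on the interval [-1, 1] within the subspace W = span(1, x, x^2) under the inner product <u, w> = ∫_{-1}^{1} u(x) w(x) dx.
g(x) = 1 - 3*x/5

The best approximation g ∈ W is the orthogonal projection of f onto W. Writing g = a_0 + a_1 x + a_2 x^2, the coefficients solve the normal equations G · a = b where
  G_{ij} = <φ_i, φ_j> and b_i = <f, φ_i>, with φ_0 = 1, φ_1 = x, φ_2 = x^2.
G =
  [2, 0, 2/3]
  [0, 2/3, 0]
  [2/3, 0, 2/5],
b = (2, -2/5, 2/3).
Solving gives a_0 = 1, a_1 = -3/5, a_2 = 0, so
  g(x) = 1 - 3*x/5.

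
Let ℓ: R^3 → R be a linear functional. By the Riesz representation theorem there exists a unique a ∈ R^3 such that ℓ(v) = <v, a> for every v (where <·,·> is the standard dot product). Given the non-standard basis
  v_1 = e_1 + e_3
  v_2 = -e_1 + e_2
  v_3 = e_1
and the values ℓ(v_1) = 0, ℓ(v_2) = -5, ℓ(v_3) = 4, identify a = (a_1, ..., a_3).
a = (4, -1, -4)

Write a = (a_1, ..., a_3) in the standard basis. For each basis vector v_i, ℓ(v_i) = <v_i, a> is a linear equation in the a_j's. Collect the n equations into a matrix system V a = ℓ, where row i of V is v_i (expressed in the standard basis). Since V is invertible (lower-triangular with 1s on the diagonal, up to permutation), solve by back-substitution:
  V =
[[1, 0, 1],
 [-1, 1, 0],
 [1, 0, 0]]
  V a = (0, -5, 4)
Solving gives a = (4, -1, -4).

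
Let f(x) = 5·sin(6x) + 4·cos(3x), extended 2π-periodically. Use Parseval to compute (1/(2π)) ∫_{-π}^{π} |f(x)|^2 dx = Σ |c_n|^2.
Σ |c_n|^2 = 41/2

Expand |f|^2 and use orthogonality of {sin(nx), cos(mx)} on [-π, π]:
  ∫_{-π}^{π} sin(nx)^2 dx = π, ∫ cos(mx)^2 dx = π, and cross terms integrate to 0.
So ∫_{-π}^{π} f(x)^2 dx = 5^2 · π + 4^2 · π = (25 + 16)π.
Divide by 2π: (25 + 16)/2 = 41/2.
By Parseval, this equals Σ |c_n|^2.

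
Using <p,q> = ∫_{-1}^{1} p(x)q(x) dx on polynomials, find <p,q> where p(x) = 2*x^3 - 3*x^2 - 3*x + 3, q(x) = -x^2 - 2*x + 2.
<p,q> = 48/5

Expand the product: p(x)·q(x) = -2*x^5 - x^4 + 13*x^3 - 3*x^2 - 12*x + 6.
∫_{-1}^{1} of each monomial x^k gives [2/(k+1) if k even, 0 if k odd]. Integrating term-by-term (or equivalently evaluating the antiderivative F(x) = -x^6/3 - x^5/5 + 13*x^4/4 - x^3 - 6*x^2 + 6*x at the endpoints):
  F(1) − F(−1) = 103/60 − (-473/60) = 48/5.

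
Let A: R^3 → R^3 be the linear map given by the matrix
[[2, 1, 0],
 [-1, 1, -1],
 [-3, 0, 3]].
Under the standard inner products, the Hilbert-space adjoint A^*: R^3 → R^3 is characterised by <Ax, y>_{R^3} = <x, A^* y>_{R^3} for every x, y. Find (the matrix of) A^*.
A^* = A^T =
[[2, -1, -3],
 [1, 1, 0],
 [0, -1, 3]]

For real matrices with standard dot products, the defining identity <Ax, y> = <x, A^* y> gives (Ax)^T y = x^T (A^*) y, i.e. x^T A^T y = x^T (A^*) y. Since this holds for all x, y, we must have A^* = A^T. Therefore
A^* =
[[2, -1, -3],
 [1, 1, 0],
 [0, -1, 3]].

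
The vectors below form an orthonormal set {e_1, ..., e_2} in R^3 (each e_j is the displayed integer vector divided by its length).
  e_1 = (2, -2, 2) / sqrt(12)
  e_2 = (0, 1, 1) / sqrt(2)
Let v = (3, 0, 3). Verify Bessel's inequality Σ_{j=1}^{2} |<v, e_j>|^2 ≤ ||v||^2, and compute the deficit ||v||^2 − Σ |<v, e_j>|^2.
Σ |<v, e_j>|^2 = 33/2; ||v||^2 = 18; deficit = 3/2

Write each e_j = u_j / sqrt(<u_j, u_j>) where u_j is the displayed integer vector. Then <v, e_j> = <v, u_j> / sqrt(<u_j, u_j>), so |<v, e_j>|^2 = <v, u_j>^2 / <u_j, u_j>.
Coefficients: <v, e_1> = 12/sqrt(12), <v, e_2> = 3/sqrt(2).
Square and sum: Σ |<v, e_j>|^2 = 33/2.
Compute ||v||^2 = v·v = 18.
Deficit = 18 − 33/2 = 3/2 ≥ 0, confirming Bessel's inequality. (The deficit equals ||v − Σ <v,e_j> e_j||^2, the squared distance from v to span{e_j}.)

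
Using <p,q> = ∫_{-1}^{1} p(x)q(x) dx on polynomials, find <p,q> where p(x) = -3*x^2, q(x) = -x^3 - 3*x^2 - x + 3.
<p,q> = -12/5

Expand the product: p(x)·q(x) = 3*x^5 + 9*x^4 + 3*x^3 - 9*x^2.
∫_{-1}^{1} of each monomial x^k gives [2/(k+1) if k even, 0 if k odd]. Integrating term-by-term (or equivalently evaluating the antiderivative F(x) = x^6/2 + 9*x^5/5 + 3*x^4/4 - 3*x^3 at the endpoints):
  F(1) − F(−1) = 1/20 − (49/20) = -12/5.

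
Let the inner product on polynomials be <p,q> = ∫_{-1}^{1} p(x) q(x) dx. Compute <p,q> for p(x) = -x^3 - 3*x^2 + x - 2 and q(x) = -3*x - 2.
<p,q> = 56/5

Expand the product: p(x)·q(x) = 3*x^4 + 11*x^3 + 3*x^2 + 4*x + 4.
∫_{-1}^{1} of each monomial x^k gives [2/(k+1) if k even, 0 if k odd]. Integrating term-by-term (or equivalently evaluating the antiderivative F(x) = 3*x^5/5 + 11*x^4/4 + x^3 + 2*x^2 + 4*x at the endpoints):
  F(1) − F(−1) = 207/20 − (-17/20) = 56/5.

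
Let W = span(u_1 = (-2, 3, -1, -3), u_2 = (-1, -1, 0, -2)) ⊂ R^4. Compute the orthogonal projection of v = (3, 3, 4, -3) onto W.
proj_W(v) = (-56/113, 184/113, -48/113, -64/113)

Set up U = [u_1 | ... | u_2] ∈ R^(4×2). The projector onto W = col(U) is P = U (U^T U)^(-1) U^T.
Compute U^T U =
  [23, 5]
  [5, 6],
and U^T v = (8, 0).
Solve U^T U · c = U^T v for the coefficients: c = (48/113, -40/113). The projection is proj_W(v) = U c.
Check: (v - proj_W(v)) · u_1 = 0  (should be 0).
Check: (v - proj_W(v)) · u_2 = 0  (should be 0).
Result: proj_W(v) = (-56/113, 184/113, -48/113, -64/113).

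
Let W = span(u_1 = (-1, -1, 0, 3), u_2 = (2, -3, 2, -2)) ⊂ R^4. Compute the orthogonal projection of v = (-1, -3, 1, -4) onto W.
proj_W(v) = (377/206, -179/103, 147/103, -543/206)

Set up U = [u_1 | ... | u_2] ∈ R^(4×2). The projector onto W = col(U) is P = U (U^T U)^(-1) U^T.
Compute U^T U =
  [11, -5]
  [-5, 21],
and U^T v = (-8, 17).
Solve U^T U · c = U^T v for the coefficients: c = (-83/206, 147/206). The projection is proj_W(v) = U c.
Check: (v - proj_W(v)) · u_1 = 0  (should be 0).
Check: (v - proj_W(v)) · u_2 = 0  (should be 0).
Result: proj_W(v) = (377/206, -179/103, 147/103, -543/206).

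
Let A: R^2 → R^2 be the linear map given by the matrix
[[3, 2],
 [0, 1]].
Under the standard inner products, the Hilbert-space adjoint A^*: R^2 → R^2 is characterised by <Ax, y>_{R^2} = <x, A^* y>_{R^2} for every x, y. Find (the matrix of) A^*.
A^* = A^T =
[[3, 0],
 [2, 1]]

For real matrices with standard dot products, the defining identity <Ax, y> = <x, A^* y> gives (Ax)^T y = x^T (A^*) y, i.e. x^T A^T y = x^T (A^*) y. Since this holds for all x, y, we must have A^* = A^T. Therefore
A^* =
[[3, 0],
 [2, 1]].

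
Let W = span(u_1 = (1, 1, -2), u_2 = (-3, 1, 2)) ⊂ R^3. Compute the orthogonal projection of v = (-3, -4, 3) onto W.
proj_W(v) = (-5/3, -8/3, 13/3)

Set up U = [u_1 | ... | u_2] ∈ R^(3×2). The projector onto W = col(U) is P = U (U^T U)^(-1) U^T.
Compute U^T U =
  [6, -6]
  [-6, 14],
and U^T v = (-13, 11).
Solve U^T U · c = U^T v for the coefficients: c = (-29/12, -1/4). The projection is proj_W(v) = U c.
Check: (v - proj_W(v)) · u_1 = 0  (should be 0).
Check: (v - proj_W(v)) · u_2 = 0  (should be 0).
Result: proj_W(v) = (-5/3, -8/3, 13/3).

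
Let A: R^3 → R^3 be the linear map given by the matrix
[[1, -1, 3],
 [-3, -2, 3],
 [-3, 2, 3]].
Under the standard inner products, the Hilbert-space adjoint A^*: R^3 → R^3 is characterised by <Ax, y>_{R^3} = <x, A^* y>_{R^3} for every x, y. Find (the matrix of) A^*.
A^* = A^T =
[[1, -3, -3],
 [-1, -2, 2],
 [3, 3, 3]]

For real matrices with standard dot products, the defining identity <Ax, y> = <x, A^* y> gives (Ax)^T y = x^T (A^*) y, i.e. x^T A^T y = x^T (A^*) y. Since this holds for all x, y, we must have A^* = A^T. Therefore
A^* =
[[1, -3, -3],
 [-1, -2, 2],
 [3, 3, 3]].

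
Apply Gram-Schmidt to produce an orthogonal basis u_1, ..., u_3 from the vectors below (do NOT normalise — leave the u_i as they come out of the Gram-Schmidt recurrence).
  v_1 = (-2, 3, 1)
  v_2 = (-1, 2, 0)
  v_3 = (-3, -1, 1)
Orthogonal basis:
  u_1 = (-2, 3, 1)
  u_2 = (1/7, 2/7, -4/7)
  u_3 = (-2, -1, -1)

Apply the Gram-Schmidt recurrence
  u_1 = v_1
  u_i = v_i − Σ_{j<i} ((v_i · u_j) / (u_j · u_j)) · u_j.

Step by step this gives:
  u_1 = (-2, 3, 1)
  u_2 = (1/7, 2/7, -4/7)
  u_3 = (-2, -1, -1)

Orthogonality check:
  u_2 · u_1 = 0 (should be 0)
  u_3 · u_1 = 0 (should be 0)
  u_3 · u_2 = 0 (should be 0)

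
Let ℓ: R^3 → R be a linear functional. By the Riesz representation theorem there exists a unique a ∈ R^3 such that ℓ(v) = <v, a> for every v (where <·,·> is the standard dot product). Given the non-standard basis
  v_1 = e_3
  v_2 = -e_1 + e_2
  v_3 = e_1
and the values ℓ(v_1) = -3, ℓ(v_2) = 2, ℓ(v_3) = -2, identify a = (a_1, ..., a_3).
a = (-2, 0, -3)

Write a = (a_1, ..., a_3) in the standard basis. For each basis vector v_i, ℓ(v_i) = <v_i, a> is a linear equation in the a_j's. Collect the n equations into a matrix system V a = ℓ, where row i of V is v_i (expressed in the standard basis). Since V is invertible (lower-triangular with 1s on the diagonal, up to permutation), solve by back-substitution:
  V =
[[0, 0, 1],
 [-1, 1, 0],
 [1, 0, 0]]
  V a = (-3, 2, -2)
Solving gives a = (-2, 0, -3).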